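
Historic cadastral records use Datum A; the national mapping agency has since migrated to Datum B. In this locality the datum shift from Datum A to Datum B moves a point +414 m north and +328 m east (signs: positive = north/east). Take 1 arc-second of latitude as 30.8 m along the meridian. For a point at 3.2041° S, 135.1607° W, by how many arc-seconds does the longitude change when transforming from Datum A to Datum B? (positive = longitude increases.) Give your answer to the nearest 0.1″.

Δλ = 10.7″

At latitude -3.2041°, cos φ = 0.998437.
1″ of longitude at this latitude = 30.80 × cos φ = 30.7519 m, so Δλ = 328.0 / 30.7519 = 10.666″.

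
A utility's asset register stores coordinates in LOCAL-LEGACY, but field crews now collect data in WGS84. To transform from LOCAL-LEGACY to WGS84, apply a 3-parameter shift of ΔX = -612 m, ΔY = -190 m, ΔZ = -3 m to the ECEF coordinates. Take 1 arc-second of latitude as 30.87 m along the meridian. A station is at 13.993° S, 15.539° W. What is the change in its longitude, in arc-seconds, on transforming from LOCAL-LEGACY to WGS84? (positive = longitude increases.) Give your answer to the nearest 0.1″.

sin φ = -0.241803, cos φ = 0.970325, sin λ = -0.267894, cos λ = 0.963448.
East component: ΔE = −sin λ·ΔX + cos λ·ΔY = −(-0.267894)(-612) + (0.963448)(-190) = -347.01 m.
1° of latitude spans 3600 × 30.87 = 111132 m; at latitude φ, 1° of longitude spans that × cos φ = 107834.2 m, so Δλ = -347.01 / 107834.2 × 3600 = -11.585″.

Δλ = -11.6″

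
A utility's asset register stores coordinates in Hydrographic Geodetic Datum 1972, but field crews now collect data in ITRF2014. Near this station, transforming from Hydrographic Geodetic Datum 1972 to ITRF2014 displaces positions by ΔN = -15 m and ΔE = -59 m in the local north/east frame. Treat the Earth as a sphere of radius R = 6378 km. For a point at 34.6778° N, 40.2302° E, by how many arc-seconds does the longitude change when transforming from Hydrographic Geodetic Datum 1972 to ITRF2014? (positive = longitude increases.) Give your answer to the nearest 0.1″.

At latitude 34.6778°, cos φ = 0.822365.
One radian of longitude at latitude φ spans R cos φ, so Δλ = ΔE / (R cos φ) = -59.0 / (6378000 × 0.822365) = -1.1249e-05 rad = -2.320″.

Δλ = -2.3″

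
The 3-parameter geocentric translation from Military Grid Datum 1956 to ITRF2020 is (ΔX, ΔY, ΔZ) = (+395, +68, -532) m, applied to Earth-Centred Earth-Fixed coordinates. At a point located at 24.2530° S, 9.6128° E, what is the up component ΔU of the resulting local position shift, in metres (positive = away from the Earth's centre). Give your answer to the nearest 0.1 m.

At φ = -24.2530°, λ = 9.6128°: sin φ = -0.410767, cos φ = 0.911741, sin λ = 0.166989, cos λ = 0.985959.
ΔU = cos φ cos λ·ΔX + cos φ sin λ·ΔY + sin φ·ΔZ = (0.911741)(0.985959)(395) + (0.911741)(0.166989)(68) + (-0.410767)(-532) = 583.96 m.

ΔU = 584.0 m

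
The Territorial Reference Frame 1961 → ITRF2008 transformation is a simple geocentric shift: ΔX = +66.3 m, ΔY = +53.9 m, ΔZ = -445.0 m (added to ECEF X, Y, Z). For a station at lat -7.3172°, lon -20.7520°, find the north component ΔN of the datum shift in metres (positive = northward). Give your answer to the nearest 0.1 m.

ΔN = -435.9 m

The local north axis is (−sin φ cos λ, −sin φ sin λ, cos φ), giving ΔN = 7.896 − 2.432 − 441.376 = -435.91 m.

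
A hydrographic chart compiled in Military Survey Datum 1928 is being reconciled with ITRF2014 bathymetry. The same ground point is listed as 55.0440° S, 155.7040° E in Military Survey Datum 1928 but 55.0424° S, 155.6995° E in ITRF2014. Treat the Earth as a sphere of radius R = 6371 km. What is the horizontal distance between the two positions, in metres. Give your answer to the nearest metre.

337 m

Δφ = -55.0424° − -55.0440° = +0.0016°; Δλ = 155.6995° − 155.7040° = -0.0045°.
1° along a meridian = πR/180 = 111195 m.
ΔN = Δφ × 111195 = 177.9 m; ΔE = Δλ × 111195 × cos(-55.0440°) = -0.0045 × 111195 × 0.572947 = -286.7 m.
Distance = √(ΔE² + ΔN²) = √((-286.7)² + 177.9²) = 337.4 m.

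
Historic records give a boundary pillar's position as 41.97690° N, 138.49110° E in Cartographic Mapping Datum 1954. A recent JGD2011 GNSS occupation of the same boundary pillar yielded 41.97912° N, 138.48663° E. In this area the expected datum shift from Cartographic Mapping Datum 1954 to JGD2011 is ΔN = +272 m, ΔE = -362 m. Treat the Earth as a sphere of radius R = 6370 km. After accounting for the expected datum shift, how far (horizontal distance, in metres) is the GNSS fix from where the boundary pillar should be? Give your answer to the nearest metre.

26 m

Observed coordinate differences: Δφ = +0.00222°, Δλ = -0.00447°.
Converting to metres (1° lat = 111177 m, cos φ = 0.743415): observed ΔN = 246.8 m, observed ΔE = -369.4 m.
Subtracting the expected shift leaves a residual of 246.8 − (272) = -25.2 m north and -369.4 − (-362) = -7.4 m east.
Residual distance = √((-25.2)² + (-7.4)²) = 26.3 m.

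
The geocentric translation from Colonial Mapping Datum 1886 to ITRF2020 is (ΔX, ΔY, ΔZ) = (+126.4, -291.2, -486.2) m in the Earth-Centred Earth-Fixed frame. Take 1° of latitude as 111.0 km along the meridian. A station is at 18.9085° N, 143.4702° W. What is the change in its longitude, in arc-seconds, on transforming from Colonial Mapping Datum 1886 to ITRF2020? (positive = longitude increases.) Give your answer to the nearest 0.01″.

Δλ = 10.60″

sin φ = 0.324058, cos φ = 0.946037, sin λ = -0.595241, cos λ = -0.803547.
East component: ΔE = −sin λ·ΔX + cos λ·ΔY = −(-0.595241)(126.4) + (-0.803547)(-291.2) = 309.23 m.
1° of latitude spans 111000 m; at latitude φ, 1° of longitude spans that × cos φ = 105010.1 m, so Δλ = 309.23 / 105010.1 × 3600 = 10.601″.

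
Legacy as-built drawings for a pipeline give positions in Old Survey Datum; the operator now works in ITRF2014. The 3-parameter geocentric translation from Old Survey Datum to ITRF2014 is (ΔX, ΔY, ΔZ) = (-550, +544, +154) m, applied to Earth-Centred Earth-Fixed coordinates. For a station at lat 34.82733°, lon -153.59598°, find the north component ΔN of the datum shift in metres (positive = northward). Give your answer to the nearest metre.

The local north axis is (−sin φ cos λ, −sin φ sin λ, cos φ), giving ΔN = -281.340 + 138.159 + 126.415 = -16.77 m.

ΔN = -17 m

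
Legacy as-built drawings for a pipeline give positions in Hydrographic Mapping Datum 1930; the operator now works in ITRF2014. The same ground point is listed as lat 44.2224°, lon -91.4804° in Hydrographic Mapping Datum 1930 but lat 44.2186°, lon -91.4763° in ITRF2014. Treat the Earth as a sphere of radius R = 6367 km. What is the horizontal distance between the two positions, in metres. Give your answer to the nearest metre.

534 m

Δφ = 44.2186° − 44.2224° = -0.0038°; Δλ = -91.4763° − -91.4804° = +0.0041°.
1° along a meridian = πR/180 = 111125 m.
ΔN = Δφ × 111125 = -422.3 m; ΔE = Δλ × 111125 × cos(44.2224°) = +0.0041 × 111125 × 0.716638 = 326.5 m.
Distance = √(ΔE² + ΔN²) = √(326.5² + (-422.3)²) = 533.8 m.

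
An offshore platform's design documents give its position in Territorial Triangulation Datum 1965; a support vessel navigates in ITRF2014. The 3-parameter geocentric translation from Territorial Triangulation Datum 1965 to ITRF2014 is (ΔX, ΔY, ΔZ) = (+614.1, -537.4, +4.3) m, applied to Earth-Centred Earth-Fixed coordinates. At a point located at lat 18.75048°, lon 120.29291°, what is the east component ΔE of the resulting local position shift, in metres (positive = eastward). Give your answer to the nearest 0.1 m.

The local east axis at (φ, λ) is (−sin λ, cos λ, 0), so ΔE = −sin(120.29291°)·614.1 + cos(120.29291°)·(-537.4) = -259.17 m.

ΔE = -259.2 m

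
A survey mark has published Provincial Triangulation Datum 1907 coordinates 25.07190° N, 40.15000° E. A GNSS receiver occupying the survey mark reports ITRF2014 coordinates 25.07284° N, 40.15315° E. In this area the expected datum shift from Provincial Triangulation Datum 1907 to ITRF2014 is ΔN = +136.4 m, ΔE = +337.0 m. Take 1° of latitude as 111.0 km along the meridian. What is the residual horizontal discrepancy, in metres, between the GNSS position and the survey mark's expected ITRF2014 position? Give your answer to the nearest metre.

Observed coordinate differences: Δφ = +0.00094°, Δλ = +0.00315°.
Converting to metres (1° lat = 111000 m, cos φ = 0.905777): observed ΔN = 104.3 m, observed ΔE = 316.7 m.
Subtracting the expected shift leaves a residual of 104.3 − (136.4) = -32.1 m north and 316.7 − (337.0) = -20.3 m east.
Residual distance = √((-32.1)² + (-20.3)²) = 37.9 m.

38 m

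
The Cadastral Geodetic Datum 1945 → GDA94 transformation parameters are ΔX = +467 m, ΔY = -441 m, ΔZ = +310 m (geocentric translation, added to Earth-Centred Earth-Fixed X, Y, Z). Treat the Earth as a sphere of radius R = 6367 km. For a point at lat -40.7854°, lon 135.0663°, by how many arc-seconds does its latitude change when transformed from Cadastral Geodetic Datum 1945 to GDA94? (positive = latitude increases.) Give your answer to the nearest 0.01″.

Δφ = -5.98″

sin φ = -0.653228, cos φ = 0.757162, sin λ = 0.706288, cos λ = -0.707925.
North component: ΔN = −sin φ cos λ·ΔX − sin φ sin λ·ΔY + cos φ·ΔZ = −(-0.653228)(-0.707925)(467) − (-0.653228)(0.706288)(-441) + (0.757162)(310) = -184.70 m.
1° of latitude spans πR/180 = 111125 m, so Δφ = -184.70 / 111125 × 3600 = -5.984″.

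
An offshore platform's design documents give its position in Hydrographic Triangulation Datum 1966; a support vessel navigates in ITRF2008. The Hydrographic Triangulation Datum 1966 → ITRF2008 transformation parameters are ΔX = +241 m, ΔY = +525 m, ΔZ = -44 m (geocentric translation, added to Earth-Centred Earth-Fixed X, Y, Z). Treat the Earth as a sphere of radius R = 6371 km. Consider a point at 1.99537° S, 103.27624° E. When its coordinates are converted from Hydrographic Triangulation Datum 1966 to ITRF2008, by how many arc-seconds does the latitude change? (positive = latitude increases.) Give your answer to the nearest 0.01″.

sin φ = -0.034819, cos φ = 0.999394, sin λ = 0.973274, cos λ = -0.229646.
North component: ΔN = −sin φ cos λ·ΔX − sin φ sin λ·ΔY + cos φ·ΔZ = −(-0.034819)(-0.229646)(241) − (-0.034819)(0.973274)(525) + (0.999394)(-44) = -28.11 m.
1° of latitude spans πR/180 = 111195 m, so Δφ = -28.11 / 111195 × 3600 = -0.910″.

Δφ = -0.91″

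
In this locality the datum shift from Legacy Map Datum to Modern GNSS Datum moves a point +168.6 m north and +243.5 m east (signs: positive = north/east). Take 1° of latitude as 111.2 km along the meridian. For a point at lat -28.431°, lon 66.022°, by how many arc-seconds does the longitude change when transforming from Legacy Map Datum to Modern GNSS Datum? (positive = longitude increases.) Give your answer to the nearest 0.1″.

Δλ = 9.0″

At latitude -28.431°, cos φ = 0.879391.
1° of longitude at this latitude = 111.2 × cos φ = 97.79 km, so Δλ = 243.5 / 97788.3 = 0.0024901° = 8.964″.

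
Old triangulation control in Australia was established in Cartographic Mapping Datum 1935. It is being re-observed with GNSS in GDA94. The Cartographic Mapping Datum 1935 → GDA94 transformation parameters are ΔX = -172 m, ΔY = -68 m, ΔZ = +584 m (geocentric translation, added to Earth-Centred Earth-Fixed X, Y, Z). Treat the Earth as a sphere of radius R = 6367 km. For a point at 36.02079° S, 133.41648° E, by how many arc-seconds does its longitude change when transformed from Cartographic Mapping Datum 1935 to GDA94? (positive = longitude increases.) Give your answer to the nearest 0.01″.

sin φ = -0.588079, cos φ = 0.808804, sin λ = 0.726377, cos λ = -0.687296.
East component: ΔE = −sin λ·ΔX + cos λ·ΔY = −(0.726377)(-172) + (-0.687296)(-68) = 171.67 m.
1° of latitude spans πR/180 = 111125 m; at latitude φ, 1° of longitude spans that × cos φ = 89878.4 m, so Δλ = 171.67 / 89878.4 × 3600 = 6.876″.

Δλ = 6.88″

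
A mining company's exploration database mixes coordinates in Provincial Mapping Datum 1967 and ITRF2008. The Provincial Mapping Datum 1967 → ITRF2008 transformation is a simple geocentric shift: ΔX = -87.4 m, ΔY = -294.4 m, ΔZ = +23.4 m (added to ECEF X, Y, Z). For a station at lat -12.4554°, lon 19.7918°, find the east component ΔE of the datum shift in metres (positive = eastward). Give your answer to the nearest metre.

ΔE = -247 m

At φ = -12.4554°, λ = 19.7918°: sin φ = -0.215680, cos φ = 0.976464, sin λ = 0.338603, cos λ = 0.940929.
ΔE = −sin λ·ΔX + cos λ·ΔY = −(0.338603)·(-87.4) + (0.940929)·(-294.4) = -247.42 m.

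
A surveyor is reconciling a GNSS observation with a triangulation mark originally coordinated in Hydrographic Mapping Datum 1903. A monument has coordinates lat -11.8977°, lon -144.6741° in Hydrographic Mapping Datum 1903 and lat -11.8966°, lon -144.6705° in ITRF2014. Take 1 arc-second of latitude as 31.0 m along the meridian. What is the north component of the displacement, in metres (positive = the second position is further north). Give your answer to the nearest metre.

ΔN = 123 m

Δφ = -11.8966° − -11.8977° = +0.0011°; Δλ = -144.6705° − -144.6741° = +0.0036°.
1° of latitude = 3600 × 31.00 = 111600 m.
ΔN = Δφ × 111600 = 122.8 m; ΔE = Δλ × 111600 × cos(-11.8977°) = +0.0036 × 111600 × 0.978517 = 393.1 m.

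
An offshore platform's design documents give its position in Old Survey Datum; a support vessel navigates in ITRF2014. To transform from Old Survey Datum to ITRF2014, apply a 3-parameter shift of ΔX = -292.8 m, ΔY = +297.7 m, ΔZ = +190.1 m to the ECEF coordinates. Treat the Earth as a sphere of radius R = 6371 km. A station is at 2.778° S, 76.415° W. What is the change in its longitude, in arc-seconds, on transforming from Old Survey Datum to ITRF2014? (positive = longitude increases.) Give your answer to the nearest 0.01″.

sin φ = -0.048466, cos φ = 0.998825, sin λ = -0.972023, cos λ = 0.234888.
East component: ΔE = −sin λ·ΔX + cos λ·ΔY = −(-0.972023)(-292.8) + (0.234888)(297.7) = -214.68 m.
1° of latitude spans πR/180 = 111195 m; at latitude φ, 1° of longitude spans that × cos φ = 111064.3 m, so Δλ = -214.68 / 111064.3 × 3600 = -6.959″.

Δλ = -6.96″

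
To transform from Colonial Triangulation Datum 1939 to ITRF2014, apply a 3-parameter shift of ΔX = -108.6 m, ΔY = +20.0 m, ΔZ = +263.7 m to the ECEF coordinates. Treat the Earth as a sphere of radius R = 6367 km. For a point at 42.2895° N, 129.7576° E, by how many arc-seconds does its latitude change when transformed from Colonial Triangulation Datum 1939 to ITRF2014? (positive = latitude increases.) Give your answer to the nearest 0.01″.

sin φ = 0.672877, cos φ = 0.739754, sin λ = 0.768757, cos λ = -0.639541.
North component: ΔN = −sin φ cos λ·ΔX − sin φ sin λ·ΔY + cos φ·ΔZ = −(0.672877)(-0.639541)(-108.6) − (0.672877)(0.768757)(20.0) + (0.739754)(263.7) = 137.99 m.
1° of latitude spans πR/180 = 111125 m, so Δφ = 137.99 / 111125 × 3600 = 4.470″.

Δφ = 4.47″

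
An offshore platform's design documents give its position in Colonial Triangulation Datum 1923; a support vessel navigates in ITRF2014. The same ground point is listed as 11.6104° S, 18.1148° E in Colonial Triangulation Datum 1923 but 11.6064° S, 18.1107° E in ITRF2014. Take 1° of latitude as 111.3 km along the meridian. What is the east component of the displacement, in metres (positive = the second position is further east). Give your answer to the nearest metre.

ΔE = -447 m

Δφ = -11.6064° − -11.6104° = +0.0040°; Δλ = 18.1107° − 18.1148° = -0.0041°.
ΔN = Δφ × 111300 = 445.2 m; ΔE = Δλ × 111300 × cos(-11.6104°) = -0.0041 × 111300 × 0.979539 = -447.0 m.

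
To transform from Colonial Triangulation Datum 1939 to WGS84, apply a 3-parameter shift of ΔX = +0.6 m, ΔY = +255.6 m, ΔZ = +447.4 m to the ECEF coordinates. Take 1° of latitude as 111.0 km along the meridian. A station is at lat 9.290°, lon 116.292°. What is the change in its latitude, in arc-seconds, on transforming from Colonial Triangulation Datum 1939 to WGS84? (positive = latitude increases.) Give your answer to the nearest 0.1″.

Δφ = 13.1″

sin φ = 0.161432, cos φ = 0.986884, sin λ = 0.896548, cos λ = -0.442946.
North component: ΔN = −sin φ cos λ·ΔX − sin φ sin λ·ΔY + cos φ·ΔZ = −(0.161432)(-0.442946)(0.6) − (0.161432)(0.896548)(255.6) + (0.986884)(447.4) = 404.58 m.
1° of latitude spans 111000 m, so Δφ = 404.58 / 111000 × 3600 = 13.122″.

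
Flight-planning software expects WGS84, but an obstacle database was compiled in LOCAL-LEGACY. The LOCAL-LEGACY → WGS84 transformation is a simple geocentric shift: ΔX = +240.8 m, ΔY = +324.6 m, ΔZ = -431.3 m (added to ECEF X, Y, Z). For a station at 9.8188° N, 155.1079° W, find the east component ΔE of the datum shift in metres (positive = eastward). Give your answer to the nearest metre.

At φ = 9.8188°, λ = -155.1079°: sin φ = 0.170533, cos φ = 0.985352, sin λ = -0.420911, cos λ = -0.907102.
ΔE = −sin λ·ΔX + cos λ·ΔY = −(-0.420911)·(240.8) + (-0.907102)·(324.6) = -193.09 m.

ΔE = -193 m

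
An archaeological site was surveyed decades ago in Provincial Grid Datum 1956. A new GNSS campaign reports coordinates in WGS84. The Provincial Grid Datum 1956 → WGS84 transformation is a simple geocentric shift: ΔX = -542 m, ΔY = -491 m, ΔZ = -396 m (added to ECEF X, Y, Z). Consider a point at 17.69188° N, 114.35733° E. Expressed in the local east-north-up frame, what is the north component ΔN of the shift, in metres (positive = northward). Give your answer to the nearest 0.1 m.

ΔN = -309.3 m

The local north axis is (−sin φ cos λ, −sin φ sin λ, cos φ), giving ΔN = -67.932 + 135.933 − 377.271 = -309.27 m.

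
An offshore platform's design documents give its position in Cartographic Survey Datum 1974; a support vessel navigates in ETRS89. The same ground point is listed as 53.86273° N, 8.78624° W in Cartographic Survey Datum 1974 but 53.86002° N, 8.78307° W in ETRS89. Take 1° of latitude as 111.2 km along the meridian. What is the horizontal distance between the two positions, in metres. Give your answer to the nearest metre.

Δφ = 53.86002° − 53.86273° = -0.00271°; Δλ = -8.78307° − -8.78624° = +0.00317°.
ΔN = Δφ × 111200 = -301.4 m; ΔE = Δλ × 111200 × cos(53.86273°) = +0.00317 × 111200 × 0.589722 = 207.9 m.
Distance = √(ΔE² + ΔN²) = √(207.9² + (-301.4)²) = 366.1 m.

366 m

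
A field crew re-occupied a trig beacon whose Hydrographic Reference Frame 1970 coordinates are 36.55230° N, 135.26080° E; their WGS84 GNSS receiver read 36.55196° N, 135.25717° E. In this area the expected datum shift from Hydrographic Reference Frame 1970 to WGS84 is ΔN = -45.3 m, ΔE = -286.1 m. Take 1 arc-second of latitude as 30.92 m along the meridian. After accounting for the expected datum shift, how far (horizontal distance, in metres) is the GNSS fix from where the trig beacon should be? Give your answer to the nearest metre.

39 m

Observed coordinate differences: Δφ = -0.00034°, Δλ = -0.00363°.
Converting to metres (1° lat = 111312 m, cos φ = 0.803314): observed ΔN = -37.8 m, observed ΔE = -324.6 m.
Subtracting the expected shift leaves a residual of -37.8 − (-45.3) = 7.5 m north and -324.6 − (-286.1) = -38.5 m east.
Residual distance = √(7.5² + (-38.5)²) = 39.2 m.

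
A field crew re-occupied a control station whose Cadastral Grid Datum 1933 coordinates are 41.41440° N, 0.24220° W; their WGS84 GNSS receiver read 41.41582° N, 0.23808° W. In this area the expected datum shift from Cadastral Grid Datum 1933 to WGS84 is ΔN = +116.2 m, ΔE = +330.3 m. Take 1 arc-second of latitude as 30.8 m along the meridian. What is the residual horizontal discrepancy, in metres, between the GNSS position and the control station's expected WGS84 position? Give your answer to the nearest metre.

43 m

Observed coordinate differences: Δφ = +0.00142°, Δλ = +0.00412°.
Converting to metres (1° lat = 110880 m, cos φ = 0.749945): observed ΔN = 157.4 m, observed ΔE = 342.6 m.
Subtracting the expected shift leaves a residual of 157.4 − (116.2) = 41.2 m north and 342.6 − (330.3) = 12.3 m east.
Residual distance = √(41.2² + 12.3²) = 43.0 m.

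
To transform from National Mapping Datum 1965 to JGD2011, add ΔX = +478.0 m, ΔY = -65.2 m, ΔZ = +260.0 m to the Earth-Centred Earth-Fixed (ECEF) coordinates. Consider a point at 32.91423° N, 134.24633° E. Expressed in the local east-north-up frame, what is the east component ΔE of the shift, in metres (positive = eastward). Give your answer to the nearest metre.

ΔE = -297 m

At φ = 32.91423°, λ = 134.24633°: sin φ = 0.543383, cos φ = 0.839485, sin λ = 0.716347, cos λ = -0.697745.
ΔE = −sin λ·ΔX + cos λ·ΔY = −(0.716347)·(478.0) + (-0.697745)·(-65.2) = -296.92 m.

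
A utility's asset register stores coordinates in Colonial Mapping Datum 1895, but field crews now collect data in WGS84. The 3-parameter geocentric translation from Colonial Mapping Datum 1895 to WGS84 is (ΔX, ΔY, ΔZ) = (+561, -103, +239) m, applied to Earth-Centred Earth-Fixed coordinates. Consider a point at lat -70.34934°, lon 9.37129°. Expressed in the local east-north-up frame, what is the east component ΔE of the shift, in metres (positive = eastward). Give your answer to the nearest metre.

The local east axis at (φ, λ) is (−sin λ, cos λ, 0), so ΔE = −sin(9.37129°)·561 + cos(9.37129°)·(-103) = -192.97 m.

ΔE = -193 m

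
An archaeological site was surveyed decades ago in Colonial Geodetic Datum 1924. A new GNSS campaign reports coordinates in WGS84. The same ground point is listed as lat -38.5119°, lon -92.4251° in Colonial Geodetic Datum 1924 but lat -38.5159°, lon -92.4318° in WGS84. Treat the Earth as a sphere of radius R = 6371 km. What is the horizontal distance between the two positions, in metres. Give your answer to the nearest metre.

733 m

Δφ = -38.5159° − -38.5119° = -0.0040°; Δλ = -92.4318° − -92.4251° = -0.0067°.
1° along a meridian = πR/180 = 111195 m.
ΔN = Δφ × 111195 = -444.8 m; ΔE = Δλ × 111195 × cos(-38.5119°) = -0.0067 × 111195 × 0.782479 = -583.0 m.
Distance = √(ΔE² + ΔN²) = √((-583.0)² + (-444.8)²) = 733.3 m.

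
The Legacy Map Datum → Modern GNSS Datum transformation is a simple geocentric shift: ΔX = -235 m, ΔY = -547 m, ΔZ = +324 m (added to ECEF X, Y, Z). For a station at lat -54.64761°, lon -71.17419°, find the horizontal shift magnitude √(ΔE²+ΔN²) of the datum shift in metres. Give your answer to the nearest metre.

678 m

At φ = -54.64761°, λ = -71.17419°: sin φ = -0.815609, cos φ = 0.578604, sin λ = -0.946504, cos λ = 0.322692.
ΔE = −sin λ·ΔX + cos λ·ΔY = −(-0.946504)·(-235) + (0.322692)·(-547) = -398.94 m.
ΔN = −sin φ cos λ·ΔX − sin φ sin λ·ΔY + cos φ·ΔZ = −(-0.815609)(0.322692)(-235) − (-0.815609)(-0.946504)(-547) + (0.578604)(324) = 547.89 m.
Horizontal magnitude = √(ΔE² + ΔN²) = √((-398.94)² + 547.89²) = 677.74 m.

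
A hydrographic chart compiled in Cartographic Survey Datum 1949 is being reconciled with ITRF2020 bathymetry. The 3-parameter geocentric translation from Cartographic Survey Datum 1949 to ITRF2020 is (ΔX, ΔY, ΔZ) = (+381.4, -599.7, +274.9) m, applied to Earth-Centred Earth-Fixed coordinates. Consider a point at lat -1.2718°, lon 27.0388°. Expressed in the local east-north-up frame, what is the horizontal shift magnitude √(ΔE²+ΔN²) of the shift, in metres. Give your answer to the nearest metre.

760 m

The local east axis at (φ, λ) is (−sin λ, cos λ, 0), so ΔE = −sin(27.0388°)·381.4 + cos(27.0388°)·(-599.7) = -707.53 m.
The local north axis is (−sin φ cos λ, −sin φ sin λ, cos φ), giving ΔN = 7.540 − 6.051 + 274.832 = 276.32 m.
Horizontal magnitude = √(ΔE² + ΔN²) = √((-707.53)² + 276.32²) = 759.58 m.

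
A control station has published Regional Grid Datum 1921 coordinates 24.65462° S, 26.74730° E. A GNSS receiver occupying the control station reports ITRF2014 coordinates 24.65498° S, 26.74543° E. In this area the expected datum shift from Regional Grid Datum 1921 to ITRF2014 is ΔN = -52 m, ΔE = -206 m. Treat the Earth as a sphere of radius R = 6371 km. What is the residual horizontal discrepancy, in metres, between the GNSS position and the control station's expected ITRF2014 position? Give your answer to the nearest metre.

21 m

Observed coordinate differences: Δφ = -0.00036°, Δλ = -0.00187°.
Converting to metres (1° lat = 111195 m, cos φ = 0.908839): observed ΔN = -40.0 m, observed ΔE = -189.0 m.
Subtracting the expected shift leaves a residual of -40.0 − (-52) = 12.0 m north and -189.0 − (-206) = 17.0 m east.
Residual distance = √(12.0² + 17.0²) = 20.8 m.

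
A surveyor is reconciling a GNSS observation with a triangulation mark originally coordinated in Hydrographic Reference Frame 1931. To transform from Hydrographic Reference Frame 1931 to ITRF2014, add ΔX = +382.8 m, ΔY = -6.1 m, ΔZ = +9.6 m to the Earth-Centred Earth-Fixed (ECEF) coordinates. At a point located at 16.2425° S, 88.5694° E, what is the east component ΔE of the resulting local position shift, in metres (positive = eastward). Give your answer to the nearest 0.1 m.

The local east axis at (φ, λ) is (−sin λ, cos λ, 0), so ΔE = −sin(88.5694°)·382.8 + cos(88.5694°)·(-6.1) = -382.83 m.

ΔE = -382.8 m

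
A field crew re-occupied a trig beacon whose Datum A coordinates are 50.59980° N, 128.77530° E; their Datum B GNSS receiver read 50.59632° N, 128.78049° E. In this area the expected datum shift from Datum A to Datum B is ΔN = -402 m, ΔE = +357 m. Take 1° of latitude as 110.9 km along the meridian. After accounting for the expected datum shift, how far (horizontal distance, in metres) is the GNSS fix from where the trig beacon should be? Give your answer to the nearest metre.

Observed coordinate differences: Δφ = -0.00348°, Δλ = +0.00519°.
Converting to metres (1° lat = 110900 m, cos φ = 0.634733): observed ΔN = -385.9 m, observed ΔE = 365.3 m.
Subtracting the expected shift leaves a residual of -385.9 − (-402) = 16.1 m north and 365.3 − (357) = 8.3 m east.
Residual distance = √(16.1² + 8.3²) = 18.1 m.

18 m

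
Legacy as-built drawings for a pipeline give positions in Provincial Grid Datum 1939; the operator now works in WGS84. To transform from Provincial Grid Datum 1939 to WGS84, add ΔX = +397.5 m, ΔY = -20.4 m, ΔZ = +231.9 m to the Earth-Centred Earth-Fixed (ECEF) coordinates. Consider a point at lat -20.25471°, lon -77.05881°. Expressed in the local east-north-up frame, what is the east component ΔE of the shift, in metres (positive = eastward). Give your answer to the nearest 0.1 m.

ΔE = 382.8 m

The local east axis at (φ, λ) is (−sin λ, cos λ, 0), so ΔE = −sin(-77.05881°)·397.5 + cos(-77.05881°)·(-20.4) = 382.84 m.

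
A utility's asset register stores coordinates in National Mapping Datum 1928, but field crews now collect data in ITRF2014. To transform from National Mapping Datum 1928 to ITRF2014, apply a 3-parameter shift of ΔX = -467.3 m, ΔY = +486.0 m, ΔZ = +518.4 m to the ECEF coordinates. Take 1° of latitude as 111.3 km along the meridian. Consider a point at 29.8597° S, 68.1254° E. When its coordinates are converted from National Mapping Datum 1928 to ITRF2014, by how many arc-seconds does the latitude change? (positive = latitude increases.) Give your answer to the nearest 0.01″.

Δφ = 19.00″

sin φ = -0.497878, cos φ = 0.867247, sin λ = 0.928002, cos λ = 0.372576.
North component: ΔN = −sin φ cos λ·ΔX − sin φ sin λ·ΔY + cos φ·ΔZ = −(-0.497878)(0.372576)(-467.3) − (-0.497878)(0.928002)(486.0) + (0.867247)(518.4) = 587.45 m.
1° of latitude spans 111300 m, so Δφ = 587.45 / 111300 × 3600 = 19.001″.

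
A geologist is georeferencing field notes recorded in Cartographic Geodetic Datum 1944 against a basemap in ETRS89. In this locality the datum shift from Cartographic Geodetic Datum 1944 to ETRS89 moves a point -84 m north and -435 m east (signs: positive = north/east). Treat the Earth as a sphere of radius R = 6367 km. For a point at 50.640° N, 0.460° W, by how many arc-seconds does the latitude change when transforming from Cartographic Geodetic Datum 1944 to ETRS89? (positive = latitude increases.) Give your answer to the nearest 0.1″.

On a sphere of radius R, 1 rad of latitude = R, so Δφ = ΔN / R = -84.0 / 6367000 = -1.3193e-05 rad = -2.721″.

Δφ = -2.7″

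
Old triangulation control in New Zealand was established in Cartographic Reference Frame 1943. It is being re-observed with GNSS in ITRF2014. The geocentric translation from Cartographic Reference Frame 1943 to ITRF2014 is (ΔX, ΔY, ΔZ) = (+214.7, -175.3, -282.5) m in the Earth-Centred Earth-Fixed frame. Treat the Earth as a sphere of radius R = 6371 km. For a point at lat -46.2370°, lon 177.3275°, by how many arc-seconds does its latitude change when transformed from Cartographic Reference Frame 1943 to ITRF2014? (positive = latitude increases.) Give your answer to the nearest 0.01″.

Δφ = -11.53″

sin φ = -0.722207, cos φ = 0.691677, sin λ = 0.046627, cos λ = -0.998912.
North component: ΔN = −sin φ cos λ·ΔX − sin φ sin λ·ΔY + cos φ·ΔZ = −(-0.722207)(-0.998912)(214.7) − (-0.722207)(0.046627)(-175.3) + (0.691677)(-282.5) = -356.19 m.
1° of latitude spans πR/180 = 111195 m, so Δφ = -356.19 / 111195 × 3600 = -11.532″.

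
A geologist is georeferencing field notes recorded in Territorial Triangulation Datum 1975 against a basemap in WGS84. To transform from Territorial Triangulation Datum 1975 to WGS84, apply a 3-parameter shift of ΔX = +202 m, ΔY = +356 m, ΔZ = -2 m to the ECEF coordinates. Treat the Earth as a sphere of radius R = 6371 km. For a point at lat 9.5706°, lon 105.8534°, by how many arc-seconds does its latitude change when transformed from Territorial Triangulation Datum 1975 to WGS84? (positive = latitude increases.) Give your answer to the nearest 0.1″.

Δφ = -1.6″

sin φ = 0.166263, cos φ = 0.986081, sin λ = 0.961964, cos λ = -0.273177.
North component: ΔN = −sin φ cos λ·ΔX − sin φ sin λ·ΔY + cos φ·ΔZ = −(0.166263)(-0.273177)(202) − (0.166263)(0.961964)(356) + (0.986081)(-2) = -49.74 m.
1° of latitude spans πR/180 = 111195 m, so Δφ = -49.74 / 111195 × 3600 = -1.610″.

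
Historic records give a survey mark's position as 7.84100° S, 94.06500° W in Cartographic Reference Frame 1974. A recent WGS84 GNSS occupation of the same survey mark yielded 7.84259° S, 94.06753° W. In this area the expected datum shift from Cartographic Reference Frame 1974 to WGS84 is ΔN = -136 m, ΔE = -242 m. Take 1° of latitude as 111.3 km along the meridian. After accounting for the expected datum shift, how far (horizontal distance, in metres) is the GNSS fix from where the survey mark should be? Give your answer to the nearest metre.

55 m

Observed coordinate differences: Δφ = -0.00159°, Δλ = -0.00253°.
Converting to metres (1° lat = 111300 m, cos φ = 0.990650): observed ΔN = -177.0 m, observed ΔE = -279.0 m.
Subtracting the expected shift leaves a residual of -177.0 − (-136) = -41.0 m north and -279.0 − (-242) = -37.0 m east.
Residual distance = √((-41.0)² + (-37.0)²) = 55.2 m.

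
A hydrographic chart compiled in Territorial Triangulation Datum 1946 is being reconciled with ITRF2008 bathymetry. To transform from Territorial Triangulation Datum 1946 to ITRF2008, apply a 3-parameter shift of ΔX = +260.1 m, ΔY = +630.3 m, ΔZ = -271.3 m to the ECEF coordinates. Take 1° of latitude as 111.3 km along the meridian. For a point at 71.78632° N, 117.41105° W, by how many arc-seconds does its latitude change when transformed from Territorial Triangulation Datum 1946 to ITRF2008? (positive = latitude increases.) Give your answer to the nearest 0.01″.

Δφ = 18.13″

sin φ = 0.949897, cos φ = 0.312562, sin λ = -0.887727, cos λ = -0.460371.
North component: ΔN = −sin φ cos λ·ΔX − sin φ sin λ·ΔY + cos φ·ΔZ = −(0.949897)(-0.460371)(260.1) − (0.949897)(-0.887727)(630.3) + (0.312562)(-271.3) = 560.45 m.
1° of latitude spans 111300 m, so Δφ = 560.45 / 111300 × 3600 = 18.128″.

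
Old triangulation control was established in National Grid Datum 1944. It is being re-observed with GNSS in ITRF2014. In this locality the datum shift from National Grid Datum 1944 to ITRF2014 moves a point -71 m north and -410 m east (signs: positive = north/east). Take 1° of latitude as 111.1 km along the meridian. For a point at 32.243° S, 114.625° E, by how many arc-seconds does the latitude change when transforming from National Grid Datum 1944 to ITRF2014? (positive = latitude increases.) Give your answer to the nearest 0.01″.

Δφ = -2.30″

1° of latitude = 111.1 km, so Δφ = -71.0 / 111100 = -0.0006391° = -2.301″.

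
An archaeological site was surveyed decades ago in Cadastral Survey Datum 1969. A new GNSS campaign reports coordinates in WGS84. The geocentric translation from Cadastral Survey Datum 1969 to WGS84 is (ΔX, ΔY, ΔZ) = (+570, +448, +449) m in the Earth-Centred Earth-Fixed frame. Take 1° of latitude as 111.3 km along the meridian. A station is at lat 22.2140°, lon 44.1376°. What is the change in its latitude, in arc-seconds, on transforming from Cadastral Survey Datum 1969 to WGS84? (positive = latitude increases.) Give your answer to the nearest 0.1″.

Δφ = 4.6″

sin φ = 0.378067, cos φ = 0.925778, sin λ = 0.696384, cos λ = 0.717669.
North component: ΔN = −sin φ cos λ·ΔX − sin φ sin λ·ΔY + cos φ·ΔZ = −(0.378067)(0.717669)(570) − (0.378067)(0.696384)(448) + (0.925778)(449) = 143.07 m.
1° of latitude spans 111300 m, so Δφ = 143.07 / 111300 × 3600 = 4.628″.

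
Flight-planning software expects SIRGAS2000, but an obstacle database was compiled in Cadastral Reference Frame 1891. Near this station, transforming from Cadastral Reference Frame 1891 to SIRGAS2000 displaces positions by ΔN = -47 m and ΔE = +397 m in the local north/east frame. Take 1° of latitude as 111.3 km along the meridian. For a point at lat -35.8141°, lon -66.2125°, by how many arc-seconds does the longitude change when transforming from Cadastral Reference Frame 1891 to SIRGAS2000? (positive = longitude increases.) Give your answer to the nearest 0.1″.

At latitude -35.8141°, cos φ = 0.810920.
1° of longitude at this latitude = 111.3 × cos φ = 90.26 km, so Δλ = 397.0 / 90255.4 = 0.0043986° = 15.835″.

Δλ = 15.8″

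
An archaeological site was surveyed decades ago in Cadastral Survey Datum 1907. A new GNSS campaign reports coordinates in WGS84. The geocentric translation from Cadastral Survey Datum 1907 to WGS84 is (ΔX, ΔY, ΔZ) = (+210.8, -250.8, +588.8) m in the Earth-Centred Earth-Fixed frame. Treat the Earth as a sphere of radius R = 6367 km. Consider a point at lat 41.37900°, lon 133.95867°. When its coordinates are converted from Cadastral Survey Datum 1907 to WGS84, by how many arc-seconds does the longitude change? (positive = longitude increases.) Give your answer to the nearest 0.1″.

sin φ = 0.661037, cos φ = 0.750353, sin λ = 0.719841, cos λ = -0.694139.
East component: ΔE = −sin λ·ΔX + cos λ·ΔY = −(0.719841)(210.8) + (-0.694139)(-250.8) = 22.35 m.
1° of latitude spans πR/180 = 111125 m; at latitude φ, 1° of longitude spans that × cos φ = 83383.1 m, so Δλ = 22.35 / 83383.1 × 3600 = 0.965″.

Δλ = 1.0″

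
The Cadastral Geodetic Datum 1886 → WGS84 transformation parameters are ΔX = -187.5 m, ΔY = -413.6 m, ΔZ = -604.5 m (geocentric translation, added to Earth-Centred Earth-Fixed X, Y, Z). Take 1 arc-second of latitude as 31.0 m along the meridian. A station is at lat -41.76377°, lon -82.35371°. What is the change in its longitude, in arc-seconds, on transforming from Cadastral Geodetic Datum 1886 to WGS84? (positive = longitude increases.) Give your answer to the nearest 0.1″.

sin φ = -0.666061, cos φ = 0.745897, sin λ = -0.991108, cos λ = 0.133057.
East component: ΔE = −sin λ·ΔX + cos λ·ΔY = −(-0.991108)(-187.5) + (0.133057)(-413.6) = -240.87 m.
1° of latitude spans 3600 × 31.00 = 111600 m; at latitude φ, 1° of longitude spans that × cos φ = 83242.1 m, so Δλ = -240.87 / 83242.1 × 3600 = -10.417″.

Δλ = -10.4″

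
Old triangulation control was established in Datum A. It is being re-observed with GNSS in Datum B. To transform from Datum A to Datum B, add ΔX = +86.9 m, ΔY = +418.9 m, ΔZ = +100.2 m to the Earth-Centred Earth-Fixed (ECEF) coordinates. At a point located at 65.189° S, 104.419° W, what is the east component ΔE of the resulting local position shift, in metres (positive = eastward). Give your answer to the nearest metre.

ΔE = -20 m

The local east axis at (φ, λ) is (−sin λ, cos λ, 0), so ΔE = −sin(-104.419°)·86.9 + cos(-104.419°)·418.9 = -20.15 m.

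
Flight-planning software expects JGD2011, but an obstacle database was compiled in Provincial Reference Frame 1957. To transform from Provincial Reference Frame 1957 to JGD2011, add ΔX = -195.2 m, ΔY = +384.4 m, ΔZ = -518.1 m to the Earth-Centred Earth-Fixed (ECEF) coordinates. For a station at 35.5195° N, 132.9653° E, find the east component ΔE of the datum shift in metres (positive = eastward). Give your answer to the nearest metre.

ΔE = -119 m

The local east axis at (φ, λ) is (−sin λ, cos λ, 0), so ΔE = −sin(132.9653°)·(-195.2) + cos(132.9653°)·384.4 = -119.15 m.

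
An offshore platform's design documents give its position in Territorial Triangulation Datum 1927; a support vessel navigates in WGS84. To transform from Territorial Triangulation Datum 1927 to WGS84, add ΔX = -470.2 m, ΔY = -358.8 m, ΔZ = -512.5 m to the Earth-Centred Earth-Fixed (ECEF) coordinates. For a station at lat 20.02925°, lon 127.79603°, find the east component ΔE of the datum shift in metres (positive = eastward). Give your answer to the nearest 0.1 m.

At φ = 20.02925°, λ = 127.79603°: sin φ = 0.342500, cos φ = 0.939518, sin λ = 0.790197, cos λ = -0.612852.
ΔE = −sin λ·ΔX + cos λ·ΔY = −(0.790197)·(-470.2) + (-0.612852)·(-358.8) = 591.44 m.

ΔE = 591.4 m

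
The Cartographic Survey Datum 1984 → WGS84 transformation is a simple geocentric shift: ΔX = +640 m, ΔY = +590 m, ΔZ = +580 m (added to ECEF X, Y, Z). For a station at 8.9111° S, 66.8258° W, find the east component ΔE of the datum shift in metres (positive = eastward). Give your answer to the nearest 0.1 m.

At φ = -8.9111°, λ = -66.8258°: sin φ = -0.154902, cos φ = 0.987930, sin λ = -0.919313, cos λ = 0.393528.
ΔE = −sin λ·ΔX + cos λ·ΔY = −(-0.919313)·(640) + (0.393528)·(590) = 820.54 m.

ΔE = 820.5 m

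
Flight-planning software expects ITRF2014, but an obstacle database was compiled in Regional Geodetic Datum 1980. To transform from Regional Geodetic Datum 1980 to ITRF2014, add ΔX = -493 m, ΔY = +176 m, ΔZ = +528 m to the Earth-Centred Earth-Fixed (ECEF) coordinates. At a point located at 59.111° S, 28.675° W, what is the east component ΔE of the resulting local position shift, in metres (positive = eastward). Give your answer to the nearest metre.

At φ = -59.111°, λ = -28.675°: sin φ = -0.858163, cos φ = 0.513377, sin λ = -0.479841, cos λ = 0.877356.
ΔE = −sin λ·ΔX + cos λ·ΔY = −(-0.479841)·(-493) + (0.877356)·(176) = -82.15 m.

ΔE = -82 m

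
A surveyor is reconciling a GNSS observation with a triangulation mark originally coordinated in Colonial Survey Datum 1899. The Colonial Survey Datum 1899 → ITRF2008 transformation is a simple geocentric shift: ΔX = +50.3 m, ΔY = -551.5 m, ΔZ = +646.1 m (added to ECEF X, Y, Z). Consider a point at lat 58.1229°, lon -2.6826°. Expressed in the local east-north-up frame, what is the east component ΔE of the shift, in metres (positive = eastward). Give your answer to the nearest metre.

ΔE = -549 m

The local east axis at (φ, λ) is (−sin λ, cos λ, 0), so ΔE = −sin(-2.6826°)·50.3 + cos(-2.6826°)·(-551.5) = -548.54 m.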